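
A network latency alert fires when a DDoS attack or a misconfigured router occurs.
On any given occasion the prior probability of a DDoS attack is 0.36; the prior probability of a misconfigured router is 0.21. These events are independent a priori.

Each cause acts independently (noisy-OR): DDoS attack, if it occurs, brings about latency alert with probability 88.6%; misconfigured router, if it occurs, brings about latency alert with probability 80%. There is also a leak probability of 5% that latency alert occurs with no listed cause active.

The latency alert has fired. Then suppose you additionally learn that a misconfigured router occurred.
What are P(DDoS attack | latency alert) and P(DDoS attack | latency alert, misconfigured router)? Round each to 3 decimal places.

Under noisy-OR, P(latency alert | causes) = 1 − (1−0.05)·∏(1−qᵢ) over the active causes.
For the numerator, keep only DDoS attack=true terms: 0.253599 + 0.073963 = 0.327562
The normalizing constant is 0.05·0.64·0.79 + 0.81·0.64·0.21 + 0.8917·0.36·0.79 + 0.97834·0.36·0.21 = 0.461706
P(DDoS attack | latency alert) = 0.327562/0.461706 ≈ 0.709

With the extra evidence:
P(latency alert | misconfigured router) = 0.81*0.64 + 0.97834*0.36 = 0.518400 + 0.352202 = 0.870602
Restricting to configurations with DDoS attack present: 0.97834*0.36 = 0.352202.
So P(DDoS attack | latency alert, misconfigured router) = 0.352202/0.870602 ≈ 0.405.
This is intercausal reasoning (explaining away): once misconfigured router accounts for the latency alert, DDoS attack becomes less likely.

P(DDoS attack | latency alert) ≈ 0.709; P(DDoS attack | latency alert, misconfigured router) ≈ 0.405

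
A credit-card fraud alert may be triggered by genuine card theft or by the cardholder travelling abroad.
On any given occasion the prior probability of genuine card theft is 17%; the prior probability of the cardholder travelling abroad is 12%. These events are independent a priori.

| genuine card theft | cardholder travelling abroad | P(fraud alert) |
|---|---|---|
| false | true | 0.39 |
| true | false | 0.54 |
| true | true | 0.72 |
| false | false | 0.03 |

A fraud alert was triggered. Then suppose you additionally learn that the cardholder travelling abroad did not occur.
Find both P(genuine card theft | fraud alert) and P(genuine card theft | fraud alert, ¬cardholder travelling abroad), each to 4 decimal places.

Enumerate the 4 (genuine card theft, cardholder travelling abroad) configurations and weight by the priors:
  P(fraud alert) = 0.03·0.83·0.88 + 0.39·0.83·0.12 + 0.54·0.17·0.88 + 0.72·0.17·0.12
        = 0.021912 + 0.038844 + 0.080784 + 0.014688 = 0.156228
The terms with genuine card theft present sum to 0.095472, so
  P(genuine card theft | fraud alert) = 0.095472 / 0.156228 ≈ 0.6111

Now also conditioning on cardholder travelling abroad≠true:
By total probability over both values of genuine card theft:
  P(fraud alert | ¬cardholder travelling abroad) = 0.03*0.83 + 0.54*0.17
        = 0.024900 + 0.091800 = 0.116700
The terms with genuine card theft present sum to 0.091800, so
  P(genuine card theft | fraud alert, ¬cardholder travelling abroad) = 0.091800 / 0.116700 ≈ 0.7866

P(genuine card theft | fraud alert) ≈ 0.6111; P(genuine card theft | fraud alert, ¬cardholder travelling abroad) ≈ 0.7866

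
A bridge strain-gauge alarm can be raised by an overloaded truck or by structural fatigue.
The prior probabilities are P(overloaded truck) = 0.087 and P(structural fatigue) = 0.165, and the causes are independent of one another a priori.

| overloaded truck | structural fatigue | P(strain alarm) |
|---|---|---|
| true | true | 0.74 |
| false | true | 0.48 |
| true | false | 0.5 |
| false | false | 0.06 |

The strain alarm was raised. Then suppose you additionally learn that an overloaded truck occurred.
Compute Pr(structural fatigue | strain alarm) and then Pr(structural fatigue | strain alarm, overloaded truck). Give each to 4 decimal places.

Weight on structural fatigue=true, given the evidence: 0.072310 + 0.010623 = 0.082933
The normalizing constant is 0.06×0.913×0.835 + 0.48×0.913×0.165 + 0.5×0.087×0.835 + 0.74×0.087×0.165 = 0.164996
Posterior = 0.082933 / 0.164996 ≈ 0.5026

With the extra evidence:
For the numerator, keep only structural fatigue=true terms: 0.74×0.165 = 0.122100
The normalizing constant is 0.5×0.835 + 0.74×0.165 = 0.539600
Posterior = 0.122100 / 0.539600 ≈ 0.2263
Conditioning on overloaded truck lowers the posterior on structural fatigue: the classic explaining-away effect in a common-effect structure.

Pr(structural fatigue | strain alarm) ≈ 0.5026; Pr(structural fatigue | strain alarm, overloaded truck) ≈ 0.2263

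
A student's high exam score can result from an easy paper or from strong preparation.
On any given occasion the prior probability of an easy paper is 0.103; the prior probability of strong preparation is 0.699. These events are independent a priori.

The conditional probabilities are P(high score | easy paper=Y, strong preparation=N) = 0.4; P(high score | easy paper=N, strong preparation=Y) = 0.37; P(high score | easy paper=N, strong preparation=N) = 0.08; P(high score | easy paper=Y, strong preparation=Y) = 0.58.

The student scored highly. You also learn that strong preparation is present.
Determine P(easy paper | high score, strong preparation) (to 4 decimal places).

P(easy paper | high score, strong preparation) ≈ 0.1525

Sum P(high score|·) weighted by the priors over both values of easy paper:
  P(high score | strong preparation) = 0.37·0.897 + 0.58·0.103
        = 0.331890 + 0.059740 = 0.391630
Keeping only the easy paper-present terms gives 0.059740, so
  P(easy paper | high score, strong preparation) = 0.059740 / 0.391630 ≈ 0.1525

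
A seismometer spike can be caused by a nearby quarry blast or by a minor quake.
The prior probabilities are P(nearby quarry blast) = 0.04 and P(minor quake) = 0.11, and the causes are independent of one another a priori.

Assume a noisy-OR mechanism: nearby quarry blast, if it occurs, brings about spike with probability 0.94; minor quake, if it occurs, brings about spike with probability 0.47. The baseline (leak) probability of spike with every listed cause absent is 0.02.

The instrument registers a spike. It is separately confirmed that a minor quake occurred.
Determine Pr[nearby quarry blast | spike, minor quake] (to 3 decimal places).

Under noisy-OR, P(spike | causes) = 1 − (1−0.02)·∏(1−qᵢ) over the active causes.
Sum P(spike|·) weighted by the priors over both values of nearby quarry blast:
  P(spike | minor quake) = 0.4806·0.96 + 0.968836·0.04
        = 0.461376 + 0.038753 = 0.500129
Configurations with nearby quarry blast contribute 0.038753, so
  P(nearby quarry blast | spike, minor quake) = 0.038753 / 0.500129 ≈ 0.077

Pr[nearby quarry blast | spike, minor quake] ≈ 0.077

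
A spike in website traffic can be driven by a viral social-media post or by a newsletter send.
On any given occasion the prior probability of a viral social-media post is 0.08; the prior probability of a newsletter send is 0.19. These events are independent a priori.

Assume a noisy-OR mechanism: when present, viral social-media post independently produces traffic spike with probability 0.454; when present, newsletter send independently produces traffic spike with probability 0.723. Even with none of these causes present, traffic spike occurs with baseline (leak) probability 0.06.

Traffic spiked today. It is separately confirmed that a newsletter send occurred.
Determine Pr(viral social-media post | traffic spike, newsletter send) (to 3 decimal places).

Under noisy-OR, P(traffic spike | causes) = 1 − (1−0.06)·∏(1−qᵢ) over the active causes.
For the numerator, keep only viral social-media post=true terms: 0.857833×0.08 = 0.068627
Normalizer over all consistent configurations: 0.73962×0.92 + 0.857833×0.08 = 0.749077
Posterior = 0.068627 / 0.749077 ≈ 0.092

Pr(viral social-media post | traffic spike, newsletter send) ≈ 0.092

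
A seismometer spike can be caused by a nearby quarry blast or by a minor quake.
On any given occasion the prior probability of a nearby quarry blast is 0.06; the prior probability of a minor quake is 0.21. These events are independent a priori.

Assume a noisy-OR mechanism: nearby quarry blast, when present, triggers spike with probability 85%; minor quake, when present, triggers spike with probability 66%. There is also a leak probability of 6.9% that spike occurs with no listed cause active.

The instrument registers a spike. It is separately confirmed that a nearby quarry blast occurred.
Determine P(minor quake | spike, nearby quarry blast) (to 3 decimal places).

P(minor quake | spike, nearby quarry blast) ≈ 0.227

Under noisy-OR, P(spike | causes) = 1 − (1−0.069)·∏(1−qᵢ) over the active causes.
For the numerator, keep only minor quake=true terms: 0.952519*0.21 = 0.200029
Denominator P(spike | nearby quarry blast): 0.86035*0.79 + 0.952519*0.21 = 0.879706
P(minor quake | spike, nearby quarry blast) = 0.200029/0.879706 ≈ 0.227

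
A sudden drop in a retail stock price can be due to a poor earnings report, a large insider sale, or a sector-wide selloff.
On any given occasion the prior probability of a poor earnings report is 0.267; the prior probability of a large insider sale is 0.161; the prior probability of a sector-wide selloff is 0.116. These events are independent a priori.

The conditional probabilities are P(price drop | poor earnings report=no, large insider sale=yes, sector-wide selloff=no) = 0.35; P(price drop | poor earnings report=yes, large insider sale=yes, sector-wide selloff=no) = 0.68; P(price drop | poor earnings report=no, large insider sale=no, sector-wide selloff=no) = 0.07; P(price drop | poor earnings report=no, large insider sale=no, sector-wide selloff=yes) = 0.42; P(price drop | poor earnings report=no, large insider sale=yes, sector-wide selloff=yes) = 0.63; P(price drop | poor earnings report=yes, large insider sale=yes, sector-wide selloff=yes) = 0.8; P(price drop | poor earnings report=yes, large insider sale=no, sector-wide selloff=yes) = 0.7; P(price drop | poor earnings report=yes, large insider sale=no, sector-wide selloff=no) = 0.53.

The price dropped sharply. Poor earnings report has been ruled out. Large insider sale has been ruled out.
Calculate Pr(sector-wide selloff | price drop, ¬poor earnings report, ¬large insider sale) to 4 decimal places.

P(price drop | ¬poor earnings report, ¬large insider sale) = 0.07×0.884 + 0.42×0.116 = 0.061880 + 0.048720 = 0.110600
Of this, 0.048720 comes from 0.42×0.116 (the sector-wide selloff=true cases).
P(sector-wide selloff | price drop, ¬poor earnings report, ¬large insider sale) = 0.048720 / 0.110600 ≈ 0.4405

Pr(sector-wide selloff | price drop, ¬poor earnings report, ¬large insider sale) ≈ 0.4405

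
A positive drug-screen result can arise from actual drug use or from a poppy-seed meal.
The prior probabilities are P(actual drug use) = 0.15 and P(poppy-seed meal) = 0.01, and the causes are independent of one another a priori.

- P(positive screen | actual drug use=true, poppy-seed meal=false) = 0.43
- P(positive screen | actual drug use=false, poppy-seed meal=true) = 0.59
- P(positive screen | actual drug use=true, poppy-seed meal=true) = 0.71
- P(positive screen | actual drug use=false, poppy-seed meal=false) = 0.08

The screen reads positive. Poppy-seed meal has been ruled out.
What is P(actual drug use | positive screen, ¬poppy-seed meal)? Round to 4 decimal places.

Enumerate both values of actual drug use and weight by the priors:
  P(positive screen | ¬poppy-seed meal) = 0.08·0.85 + 0.43·0.15
        = 0.068000 + 0.064500 = 0.132500
The terms with actual drug use present sum to 0.064500, so
  P(actual drug use | positive screen, ¬poppy-seed meal) = 0.064500 / 0.132500 ≈ 0.4868

P(actual drug use | positive screen, ¬poppy-seed meal) ≈ 0.4868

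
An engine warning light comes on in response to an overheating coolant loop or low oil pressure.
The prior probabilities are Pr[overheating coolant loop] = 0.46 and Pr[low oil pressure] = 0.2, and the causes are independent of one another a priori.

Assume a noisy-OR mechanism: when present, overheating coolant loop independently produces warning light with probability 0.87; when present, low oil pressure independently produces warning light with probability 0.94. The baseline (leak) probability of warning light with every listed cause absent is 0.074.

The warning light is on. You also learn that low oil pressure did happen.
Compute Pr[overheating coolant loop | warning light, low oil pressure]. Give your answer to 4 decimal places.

Pr[overheating coolant loop | warning light, low oil pressure] ≈ 0.4724

Under noisy-OR, P(warning light | causes) = 1 − (1−0.074)·∏(1−qᵢ) over the active causes.
Sum P(warning light|·) weighted by the priors over both values of overheating coolant loop:
  P(warning light | low oil pressure) = 0.94444·0.54 + 0.992777·0.46
        = 0.509998 + 0.456677 = 0.966675
Configurations with overheating coolant loop contribute 0.456677, so
  P(overheating coolant loop | warning light, low oil pressure) = 0.456677 / 0.966675 ≈ 0.4724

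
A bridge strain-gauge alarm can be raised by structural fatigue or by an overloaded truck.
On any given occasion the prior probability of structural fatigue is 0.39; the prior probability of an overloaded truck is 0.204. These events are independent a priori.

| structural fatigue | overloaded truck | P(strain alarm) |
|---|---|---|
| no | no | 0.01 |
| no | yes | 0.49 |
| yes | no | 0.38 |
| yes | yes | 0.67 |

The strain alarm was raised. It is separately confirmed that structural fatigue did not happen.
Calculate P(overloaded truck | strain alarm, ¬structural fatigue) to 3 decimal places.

Numerator (weight on configurations with overloaded truck): 0.49*0.204 = 0.099960
Normalizer over all consistent configurations: 0.01*0.796 + 0.49*0.204 = 0.107920
Posterior = 0.099960 / 0.107920 ≈ 0.926

P(overloaded truck | strain alarm, ¬structural fatigue) ≈ 0.926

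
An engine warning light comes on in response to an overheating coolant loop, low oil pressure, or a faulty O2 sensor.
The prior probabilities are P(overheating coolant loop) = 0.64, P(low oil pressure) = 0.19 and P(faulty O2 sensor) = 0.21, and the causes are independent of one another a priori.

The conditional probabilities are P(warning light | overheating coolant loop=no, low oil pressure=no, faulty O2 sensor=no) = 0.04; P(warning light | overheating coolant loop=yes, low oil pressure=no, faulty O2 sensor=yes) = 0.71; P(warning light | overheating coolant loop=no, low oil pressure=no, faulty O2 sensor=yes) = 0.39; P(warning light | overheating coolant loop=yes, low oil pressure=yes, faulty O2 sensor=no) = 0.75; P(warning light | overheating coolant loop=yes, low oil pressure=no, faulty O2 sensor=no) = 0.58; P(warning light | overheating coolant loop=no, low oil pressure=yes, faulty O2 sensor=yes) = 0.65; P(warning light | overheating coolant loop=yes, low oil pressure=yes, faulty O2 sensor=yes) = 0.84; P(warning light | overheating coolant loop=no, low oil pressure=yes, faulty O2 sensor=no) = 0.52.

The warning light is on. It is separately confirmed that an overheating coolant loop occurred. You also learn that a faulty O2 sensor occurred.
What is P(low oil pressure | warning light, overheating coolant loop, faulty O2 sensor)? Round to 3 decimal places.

P(low oil pressure | warning light, overheating coolant loop, faulty O2 sensor) ≈ 0.217

By total probability over both values of low oil pressure:
  P(warning light | overheating coolant loop, faulty O2 sensor) = 0.71·0.81 + 0.84·0.19
        = 0.575100 + 0.159600 = 0.734700
The terms with low oil pressure present sum to 0.159600, so
  P(low oil pressure | warning light, overheating coolant loop, faulty O2 sensor) = 0.159600 / 0.734700 ≈ 0.217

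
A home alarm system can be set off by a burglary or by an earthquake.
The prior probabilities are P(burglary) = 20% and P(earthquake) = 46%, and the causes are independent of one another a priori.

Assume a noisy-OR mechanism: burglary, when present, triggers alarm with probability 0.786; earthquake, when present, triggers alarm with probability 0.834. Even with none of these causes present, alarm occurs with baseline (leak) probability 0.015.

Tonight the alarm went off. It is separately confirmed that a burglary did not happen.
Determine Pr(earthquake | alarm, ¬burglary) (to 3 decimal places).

Under noisy-OR, P(alarm | causes) = 1 − (1−0.015)·∏(1−qᵢ) over the active causes.
Sum P(alarm|·) weighted by the priors over both values of earthquake:
  P(alarm | ¬burglary) = 0.015*0.54 + 0.83649*0.46
        = 0.008100 + 0.384785 = 0.392885
Keeping only the earthquake-present terms gives 0.384785, so
  P(earthquake | alarm, ¬burglary) = 0.384785 / 0.392885 ≈ 0.979

Pr(earthquake | alarm, ¬burglary) ≈ 0.979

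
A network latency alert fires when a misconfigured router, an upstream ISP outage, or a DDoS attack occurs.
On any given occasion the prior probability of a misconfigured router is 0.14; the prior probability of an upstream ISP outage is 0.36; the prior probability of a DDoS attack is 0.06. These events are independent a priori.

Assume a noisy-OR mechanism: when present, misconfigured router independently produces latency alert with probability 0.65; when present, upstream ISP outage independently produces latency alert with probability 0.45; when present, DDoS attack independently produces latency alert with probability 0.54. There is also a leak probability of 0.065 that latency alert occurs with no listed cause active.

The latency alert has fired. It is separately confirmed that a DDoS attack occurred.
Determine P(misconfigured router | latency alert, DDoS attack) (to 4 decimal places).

P(misconfigured router | latency alert, DDoS attack) ≈ 0.1820

Under noisy-OR, P(latency alert | causes) = 1 − (1−0.065)·∏(1−qᵢ) over the active causes.
P(latency alert | DDoS attack) = 0.5699*0.86*0.64 + 0.763445*0.86*0.36 + 0.849465*0.14*0.64 + 0.917206*0.14*0.36 = 0.313673 + 0.236363 + 0.076112 + 0.046227 = 0.672375
Of this, 0.122339 comes from 0.076112 + 0.046227 (the misconfigured router=true cases).
Hence the posterior is 0.122339/0.672375 ≈ 0.1820.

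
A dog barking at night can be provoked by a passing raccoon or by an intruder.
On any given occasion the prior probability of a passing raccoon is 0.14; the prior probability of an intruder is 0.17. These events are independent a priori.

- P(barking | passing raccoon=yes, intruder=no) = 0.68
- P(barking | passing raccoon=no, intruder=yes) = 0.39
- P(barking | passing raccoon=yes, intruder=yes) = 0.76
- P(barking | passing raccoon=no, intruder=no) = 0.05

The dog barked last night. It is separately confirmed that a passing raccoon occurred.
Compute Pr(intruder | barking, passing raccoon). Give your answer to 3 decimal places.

P(barking | passing raccoon) = 0.68·0.83 + 0.76·0.17 = 0.564400 + 0.129200 = 0.693600
Of this, 0.129200 comes from 0.76·0.17 (the intruder=true cases).
So P(intruder | barking, passing raccoon) = 0.129200/0.693600 ≈ 0.186.

Pr(intruder | barking, passing raccoon) ≈ 0.186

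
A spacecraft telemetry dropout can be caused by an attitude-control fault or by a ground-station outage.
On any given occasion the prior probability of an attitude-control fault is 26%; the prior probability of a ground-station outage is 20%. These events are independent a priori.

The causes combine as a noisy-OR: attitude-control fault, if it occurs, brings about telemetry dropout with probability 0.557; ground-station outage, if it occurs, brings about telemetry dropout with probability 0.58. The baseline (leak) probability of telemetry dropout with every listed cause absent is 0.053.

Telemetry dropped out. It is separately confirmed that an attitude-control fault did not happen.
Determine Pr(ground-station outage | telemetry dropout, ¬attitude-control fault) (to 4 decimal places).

Pr(ground-station outage | telemetry dropout, ¬attitude-control fault) ≈ 0.7396

Under noisy-OR, P(telemetry dropout | causes) = 1 − (1−0.053)·∏(1−qᵢ) over the active causes.
Sum P(telemetry dropout|·) weighted by the priors over both values of ground-station outage:
  P(telemetry dropout | ¬attitude-control fault) = 0.053·0.8 + 0.60226·0.2
        = 0.042400 + 0.120452 = 0.162852
Keeping only the ground-station outage-present terms gives 0.120452, so
  P(ground-station outage | telemetry dropout, ¬attitude-control fault) = 0.120452 / 0.162852 ≈ 0.7396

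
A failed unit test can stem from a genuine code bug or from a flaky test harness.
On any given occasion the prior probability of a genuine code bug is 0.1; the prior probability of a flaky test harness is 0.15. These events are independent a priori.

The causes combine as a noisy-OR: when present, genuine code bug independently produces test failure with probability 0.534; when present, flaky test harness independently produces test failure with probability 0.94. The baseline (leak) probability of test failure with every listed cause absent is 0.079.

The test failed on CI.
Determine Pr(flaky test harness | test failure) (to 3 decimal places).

Under noisy-OR, P(test failure | causes) = 1 − (1−0.079)·∏(1−qᵢ) over the active causes.
P(test failure) = 0.079·0.9·0.85 + 0.94474·0.9·0.15 + 0.570814·0.1·0.85 + 0.974249·0.1·0.15 = 0.060435 + 0.127540 + 0.048519 + 0.014614 = 0.251108
Of this, 0.142154 comes from 0.127540 + 0.014614 (the flaky test harness=true cases).
So P(flaky test harness | test failure) = 0.142154/0.251108 ≈ 0.566.

Pr(flaky test harness | test failure) ≈ 0.566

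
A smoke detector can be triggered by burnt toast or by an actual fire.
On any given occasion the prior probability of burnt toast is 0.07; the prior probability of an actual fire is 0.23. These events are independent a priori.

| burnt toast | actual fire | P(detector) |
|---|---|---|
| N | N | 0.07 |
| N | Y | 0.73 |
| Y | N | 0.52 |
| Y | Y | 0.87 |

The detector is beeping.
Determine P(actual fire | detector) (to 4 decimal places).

P(actual fire | detector) ≈ 0.6853

P(detector) = 0.07·0.93·0.77 + 0.73·0.93·0.23 + 0.52·0.07·0.77 + 0.87·0.07·0.23 = 0.050127 + 0.156147 + 0.028028 + 0.014007 = 0.248309
The actual fire-present share is 0.156147 + 0.014007 = 0.170154.
So P(actual fire | detector) = 0.170154/0.248309 ≈ 0.6853.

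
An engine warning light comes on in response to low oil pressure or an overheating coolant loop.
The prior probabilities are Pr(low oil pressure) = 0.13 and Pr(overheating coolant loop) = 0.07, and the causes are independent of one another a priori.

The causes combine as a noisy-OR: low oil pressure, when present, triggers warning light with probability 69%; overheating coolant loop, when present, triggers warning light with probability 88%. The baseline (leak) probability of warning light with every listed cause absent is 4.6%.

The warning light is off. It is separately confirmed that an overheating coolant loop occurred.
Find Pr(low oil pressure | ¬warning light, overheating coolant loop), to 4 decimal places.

Pr(low oil pressure | ¬warning light, overheating coolant loop) ≈ 0.0443

Under noisy-OR, P(warning light | causes) = 1 − (1−0.046)·∏(1−qᵢ) over the active causes.
Weight on low oil pressure=true, given the evidence: 0.035489·0.13 = 0.004614
Normalizer over all consistent configurations: 0.11448·0.87 + 0.035489·0.13 = 0.104212
Posterior = 0.004614 / 0.104212 ≈ 0.0443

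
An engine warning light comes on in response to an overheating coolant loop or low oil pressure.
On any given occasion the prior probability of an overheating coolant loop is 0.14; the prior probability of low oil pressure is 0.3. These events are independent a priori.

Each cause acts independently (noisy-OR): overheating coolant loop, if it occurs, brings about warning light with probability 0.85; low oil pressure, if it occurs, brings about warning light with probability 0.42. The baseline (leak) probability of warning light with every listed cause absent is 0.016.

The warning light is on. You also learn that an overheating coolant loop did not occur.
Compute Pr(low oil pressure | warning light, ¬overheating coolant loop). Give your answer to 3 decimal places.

Under noisy-OR, P(warning light | causes) = 1 − (1−0.016)·∏(1−qᵢ) over the active causes.
Enumerate both values of low oil pressure and weight by the priors:
  P(warning light | ¬overheating coolant loop) = 0.016×0.7 + 0.42928×0.3
        = 0.011200 + 0.128784 = 0.139984
Configurations with low oil pressure contribute 0.128784, so
  P(low oil pressure | warning light, ¬overheating coolant loop) = 0.128784 / 0.139984 ≈ 0.920

Pr(low oil pressure | warning light, ¬overheating coolant loop) ≈ 0.920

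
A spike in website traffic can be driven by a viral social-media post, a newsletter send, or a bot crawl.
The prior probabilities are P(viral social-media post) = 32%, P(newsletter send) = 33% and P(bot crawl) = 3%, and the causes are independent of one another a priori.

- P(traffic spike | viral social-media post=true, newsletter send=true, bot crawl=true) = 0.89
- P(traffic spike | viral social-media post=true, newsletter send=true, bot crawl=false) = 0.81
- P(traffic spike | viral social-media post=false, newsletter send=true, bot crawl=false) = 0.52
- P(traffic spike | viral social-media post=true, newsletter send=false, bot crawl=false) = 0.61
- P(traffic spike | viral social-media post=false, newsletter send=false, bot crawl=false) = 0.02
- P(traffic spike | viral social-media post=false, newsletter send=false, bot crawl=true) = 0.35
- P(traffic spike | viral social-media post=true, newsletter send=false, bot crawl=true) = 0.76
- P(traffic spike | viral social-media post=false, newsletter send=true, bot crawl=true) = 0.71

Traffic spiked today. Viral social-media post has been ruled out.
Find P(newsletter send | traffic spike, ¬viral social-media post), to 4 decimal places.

P(newsletter send | traffic spike, ¬viral social-media post) ≈ 0.8965

P(traffic spike | ¬viral social-media post) = 0.02×0.67×0.97 + 0.35×0.67×0.03 + 0.52×0.33×0.97 + 0.71×0.33×0.03 = 0.012998 + 0.007035 + 0.166452 + 0.007029 = 0.193514
Of this, 0.173481 comes from 0.166452 + 0.007029 (the newsletter send=true cases).
P(newsletter send | traffic spike, ¬viral social-media post) = 0.173481 / 0.193514 ≈ 0.8965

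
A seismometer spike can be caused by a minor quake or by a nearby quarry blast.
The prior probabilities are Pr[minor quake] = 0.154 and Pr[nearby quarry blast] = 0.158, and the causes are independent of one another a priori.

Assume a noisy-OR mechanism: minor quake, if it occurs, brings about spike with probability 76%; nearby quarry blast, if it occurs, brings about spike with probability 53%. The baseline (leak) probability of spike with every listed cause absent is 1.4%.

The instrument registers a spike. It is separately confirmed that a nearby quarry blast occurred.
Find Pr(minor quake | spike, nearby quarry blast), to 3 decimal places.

Pr(minor quake | spike, nearby quarry blast) ≈ 0.232

Under noisy-OR, P(spike | causes) = 1 − (1−0.014)·∏(1−qᵢ) over the active causes.
Sum P(spike|·) weighted by the priors over both values of minor quake:
  P(spike | nearby quarry blast) = 0.53658×0.846 + 0.888779×0.154
        = 0.453947 + 0.136872 = 0.590819
Keeping only the minor quake-present terms gives 0.136872, so
  P(minor quake | spike, nearby quarry blast) = 0.136872 / 0.590819 ≈ 0.232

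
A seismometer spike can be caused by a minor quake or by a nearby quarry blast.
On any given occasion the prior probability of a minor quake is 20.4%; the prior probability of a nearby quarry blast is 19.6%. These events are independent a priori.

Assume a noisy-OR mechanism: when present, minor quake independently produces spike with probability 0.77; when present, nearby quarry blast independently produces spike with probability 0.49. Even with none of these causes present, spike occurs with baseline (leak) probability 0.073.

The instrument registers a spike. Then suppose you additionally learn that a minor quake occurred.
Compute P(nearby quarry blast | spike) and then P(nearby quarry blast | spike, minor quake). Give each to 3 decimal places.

P(nearby quarry blast | spike) ≈ 0.401; P(nearby quarry blast | spike, minor quake) ≈ 0.216

Under noisy-OR, P(spike | causes) = 1 − (1−0.073)·∏(1−qᵢ) over the active causes.
P(spike) = 0.073·0.796·0.804 + 0.52723·0.796·0.196 + 0.78679·0.204·0.804 + 0.891263·0.204·0.196 = 0.046719 + 0.082256 + 0.129046 + 0.035636 = 0.293657
Of this, 0.117892 comes from 0.082256 + 0.035636 (the nearby quarry blast=true cases).
P(nearby quarry blast | spike) = 0.117892 / 0.293657 ≈ 0.401

With the extra evidence:
Sum P(spike|·) weighted by the priors over both values of nearby quarry blast:
  P(spike | minor quake) = 0.78679·0.804 + 0.891263·0.196
        = 0.632579 + 0.174688 = 0.807267
Configurations with nearby quarry blast contribute 0.174688, so
  P(nearby quarry blast | spike, minor quake) = 0.174688 / 0.807267 ≈ 0.216
— minor quake explains away the evidence for nearby quarry blast.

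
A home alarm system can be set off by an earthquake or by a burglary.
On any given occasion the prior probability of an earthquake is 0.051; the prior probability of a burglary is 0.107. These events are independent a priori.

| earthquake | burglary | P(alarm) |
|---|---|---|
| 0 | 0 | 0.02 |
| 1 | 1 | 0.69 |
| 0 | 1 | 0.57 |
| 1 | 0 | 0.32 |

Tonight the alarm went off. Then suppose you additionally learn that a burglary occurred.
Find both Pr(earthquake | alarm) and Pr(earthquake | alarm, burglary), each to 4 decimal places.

Pr(earthquake | alarm) ≈ 0.1968; Pr(earthquake | alarm, burglary) ≈ 0.0611

P(alarm) = 0.02·0.949·0.893 + 0.57·0.949·0.107 + 0.32·0.051·0.893 + 0.69·0.051·0.107 = 0.016949 + 0.057880 + 0.014574 + 0.003765 = 0.093168
Of this, 0.018339 comes from 0.014574 + 0.003765 (the earthquake=true cases).
Hence the posterior is 0.018339/0.093168 ≈ 0.1968.

Now also conditioning on burglary=true:
P(alarm | burglary) = 0.57*0.949 + 0.69*0.051 = 0.540930 + 0.035190 = 0.576120
The earthquake-present share is 0.69*0.051 = 0.035190.
P(earthquake | alarm, burglary) = 0.035190 / 0.576120 ≈ 0.0611
This is intercausal reasoning (explaining away): once burglary accounts for the alarm, earthquake becomes less likely.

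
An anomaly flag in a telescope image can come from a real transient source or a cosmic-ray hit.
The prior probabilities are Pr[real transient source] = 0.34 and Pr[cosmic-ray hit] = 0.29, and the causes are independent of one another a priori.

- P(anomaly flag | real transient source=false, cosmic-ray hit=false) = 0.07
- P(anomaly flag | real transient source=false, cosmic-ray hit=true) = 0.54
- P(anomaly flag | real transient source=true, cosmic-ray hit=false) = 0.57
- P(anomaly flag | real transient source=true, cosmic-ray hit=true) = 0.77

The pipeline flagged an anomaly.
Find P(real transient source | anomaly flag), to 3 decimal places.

Weight on real transient source=true, given the evidence: 0.137598 + 0.075922 = 0.213520
The normalizing constant is 0.07×0.66×0.71 + 0.54×0.66×0.29 + 0.57×0.34×0.71 + 0.77×0.34×0.29 = 0.349678
Posterior = 0.213520 / 0.349678 ≈ 0.611

P(real transient source | anomaly flag) ≈ 0.611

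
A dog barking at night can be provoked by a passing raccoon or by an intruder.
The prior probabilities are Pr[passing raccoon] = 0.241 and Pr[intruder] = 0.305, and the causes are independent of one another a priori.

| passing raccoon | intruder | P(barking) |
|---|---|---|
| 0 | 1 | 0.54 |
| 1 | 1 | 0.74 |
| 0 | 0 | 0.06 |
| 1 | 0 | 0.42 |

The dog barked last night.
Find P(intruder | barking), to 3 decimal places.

P(barking) = 0.06*0.759*0.695 + 0.54*0.759*0.305 + 0.42*0.241*0.695 + 0.74*0.241*0.305 = 0.031650 + 0.125007 + 0.070348 + 0.054394 = 0.281399
Restricting to configurations with intruder present: 0.125007 + 0.054394 = 0.179401.
So P(intruder | barking) = 0.179401/0.281399 ≈ 0.638.

P(intruder | barking) ≈ 0.638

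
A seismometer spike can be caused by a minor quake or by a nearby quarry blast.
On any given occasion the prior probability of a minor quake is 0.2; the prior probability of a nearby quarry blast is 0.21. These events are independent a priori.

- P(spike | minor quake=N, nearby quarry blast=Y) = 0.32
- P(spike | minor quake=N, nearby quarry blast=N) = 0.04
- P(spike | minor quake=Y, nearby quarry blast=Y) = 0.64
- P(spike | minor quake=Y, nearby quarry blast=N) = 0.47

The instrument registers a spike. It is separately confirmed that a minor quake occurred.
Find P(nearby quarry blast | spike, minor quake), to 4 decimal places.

Weight on nearby quarry blast=true, given the evidence: 0.64×0.21 = 0.134400
Normalizer over all consistent configurations: 0.47×0.79 + 0.64×0.21 = 0.505700
Posterior = 0.134400 / 0.505700 ≈ 0.2658

P(nearby quarry blast | spike, minor quake) ≈ 0.2658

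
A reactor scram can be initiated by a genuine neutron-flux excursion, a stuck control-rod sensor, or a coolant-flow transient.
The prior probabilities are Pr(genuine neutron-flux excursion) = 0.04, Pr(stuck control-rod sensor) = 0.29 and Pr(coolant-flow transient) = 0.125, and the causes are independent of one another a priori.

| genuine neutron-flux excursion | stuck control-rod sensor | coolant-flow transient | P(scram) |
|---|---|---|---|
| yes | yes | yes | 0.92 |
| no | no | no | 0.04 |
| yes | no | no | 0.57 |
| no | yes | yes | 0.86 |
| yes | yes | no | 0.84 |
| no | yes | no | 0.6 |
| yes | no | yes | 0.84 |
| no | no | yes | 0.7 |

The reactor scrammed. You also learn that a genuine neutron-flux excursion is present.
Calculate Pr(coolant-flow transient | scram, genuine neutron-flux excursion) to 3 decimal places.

Enumerate the 4 (stuck control-rod sensor, coolant-flow transient) configurations and weight by the priors:
  P(scram | genuine neutron-flux excursion) = 0.57·0.71·0.875 + 0.84·0.71·0.125 + 0.84·0.29·0.875 + 0.92·0.29·0.125
        = 0.354112 + 0.074550 + 0.213150 + 0.033350 = 0.675162
Keeping only the coolant-flow transient-present terms gives 0.107900, so
  P(coolant-flow transient | scram, genuine neutron-flux excursion) = 0.107900 / 0.675162 ≈ 0.160

Pr(coolant-flow transient | scram, genuine neutron-flux excursion) ≈ 0.160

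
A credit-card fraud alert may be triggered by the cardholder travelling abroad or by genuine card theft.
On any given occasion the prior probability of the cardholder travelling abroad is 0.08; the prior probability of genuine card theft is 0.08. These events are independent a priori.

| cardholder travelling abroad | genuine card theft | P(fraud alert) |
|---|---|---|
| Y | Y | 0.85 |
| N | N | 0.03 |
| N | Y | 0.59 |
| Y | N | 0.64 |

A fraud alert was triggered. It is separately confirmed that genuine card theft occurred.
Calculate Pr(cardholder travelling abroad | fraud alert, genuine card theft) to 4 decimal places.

Pr(cardholder travelling abroad | fraud alert, genuine card theft) ≈ 0.1113

Enumerate both values of cardholder travelling abroad and weight by the priors:
  P(fraud alert | genuine card theft) = 0.59×0.92 + 0.85×0.08
        = 0.542800 + 0.068000 = 0.610800
The terms with cardholder travelling abroad present sum to 0.068000, so
  P(cardholder travelling abroad | fraud alert, genuine card theft) = 0.068000 / 0.610800 ≈ 0.1113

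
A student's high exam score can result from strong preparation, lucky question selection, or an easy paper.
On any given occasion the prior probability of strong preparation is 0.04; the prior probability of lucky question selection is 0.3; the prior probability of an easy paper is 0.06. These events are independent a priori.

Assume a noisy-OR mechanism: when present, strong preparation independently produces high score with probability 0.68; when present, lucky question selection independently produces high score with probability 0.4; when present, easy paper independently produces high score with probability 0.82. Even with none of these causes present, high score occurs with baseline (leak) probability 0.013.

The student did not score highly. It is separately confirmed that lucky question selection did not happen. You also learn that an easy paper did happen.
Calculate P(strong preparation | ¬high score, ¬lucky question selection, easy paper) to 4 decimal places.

Under noisy-OR, P(high score | causes) = 1 − (1−0.013)·∏(1−qᵢ) over the active causes.
By total probability over both values of strong preparation:
  P(¬high score | ¬lucky question selection, easy paper) = 0.17766*0.96 + 0.056851*0.04
        = 0.170554 + 0.002274 = 0.172828
The terms with strong preparation present sum to 0.002274, so
  P(strong preparation | ¬high score, ¬lucky question selection, easy paper) = 0.002274 / 0.172828 ≈ 0.0132

P(strong preparation | ¬high score, ¬lucky question selection, easy paper) ≈ 0.0132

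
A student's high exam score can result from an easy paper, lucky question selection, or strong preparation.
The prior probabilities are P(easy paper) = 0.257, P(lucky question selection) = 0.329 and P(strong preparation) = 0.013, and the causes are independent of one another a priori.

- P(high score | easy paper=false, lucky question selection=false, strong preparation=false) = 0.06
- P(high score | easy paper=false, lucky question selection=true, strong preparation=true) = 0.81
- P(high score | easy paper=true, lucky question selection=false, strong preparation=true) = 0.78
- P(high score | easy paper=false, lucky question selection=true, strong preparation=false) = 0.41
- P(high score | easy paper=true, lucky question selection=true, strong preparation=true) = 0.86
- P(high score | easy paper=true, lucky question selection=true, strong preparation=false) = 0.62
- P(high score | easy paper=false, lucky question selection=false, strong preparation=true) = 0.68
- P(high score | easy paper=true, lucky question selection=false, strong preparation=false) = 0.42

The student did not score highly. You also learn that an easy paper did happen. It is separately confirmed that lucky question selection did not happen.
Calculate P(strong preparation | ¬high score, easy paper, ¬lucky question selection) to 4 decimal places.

P(strong preparation | ¬high score, easy paper, ¬lucky question selection) ≈ 0.0050

For the numerator, keep only strong preparation=true terms: 0.22×0.013 = 0.002860
The normalizing constant is 0.58×0.987 + 0.22×0.013 = 0.575320
Posterior = 0.002860 / 0.575320 ≈ 0.0050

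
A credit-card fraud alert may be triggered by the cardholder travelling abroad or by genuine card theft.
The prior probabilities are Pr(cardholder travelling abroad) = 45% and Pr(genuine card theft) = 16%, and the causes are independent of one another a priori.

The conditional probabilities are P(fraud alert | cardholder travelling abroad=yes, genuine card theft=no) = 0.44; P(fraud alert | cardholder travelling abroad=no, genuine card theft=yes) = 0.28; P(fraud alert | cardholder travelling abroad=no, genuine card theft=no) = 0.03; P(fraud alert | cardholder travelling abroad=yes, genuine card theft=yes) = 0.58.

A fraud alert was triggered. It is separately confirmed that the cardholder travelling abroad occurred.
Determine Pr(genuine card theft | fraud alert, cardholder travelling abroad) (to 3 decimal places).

Pr(genuine card theft | fraud alert, cardholder travelling abroad) ≈ 0.201

P(fraud alert | cardholder travelling abroad) = 0.44*0.84 + 0.58*0.16 = 0.369600 + 0.092800 = 0.462400
The genuine card theft-present share is 0.58*0.16 = 0.092800.
Hence the posterior is 0.092800/0.462400 ≈ 0.201.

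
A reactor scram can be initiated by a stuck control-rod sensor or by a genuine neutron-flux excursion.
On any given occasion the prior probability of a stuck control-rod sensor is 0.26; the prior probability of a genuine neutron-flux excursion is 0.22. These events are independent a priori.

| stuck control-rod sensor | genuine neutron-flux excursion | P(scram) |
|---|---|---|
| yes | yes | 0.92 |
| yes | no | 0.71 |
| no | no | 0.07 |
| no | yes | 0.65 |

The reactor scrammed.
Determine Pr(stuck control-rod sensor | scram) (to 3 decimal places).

Pr(stuck control-rod sensor | scram) ≈ 0.573

Enumerate the 4 (stuck control-rod sensor, genuine neutron-flux excursion) configurations and weight by the priors:
  P(scram) = 0.07×0.74×0.78 + 0.65×0.74×0.22 + 0.71×0.26×0.78 + 0.92×0.26×0.22
        = 0.040404 + 0.105820 + 0.143988 + 0.052624 = 0.342836
Configurations with stuck control-rod sensor contribute 0.196612, so
  P(stuck control-rod sensor | scram) = 0.196612 / 0.342836 ≈ 0.573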